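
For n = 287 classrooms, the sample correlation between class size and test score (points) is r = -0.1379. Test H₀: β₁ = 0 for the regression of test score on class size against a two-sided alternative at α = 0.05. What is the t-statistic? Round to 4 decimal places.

t = -2.3505

t = r·√(n − 2)/√(1 − r²) = -0.1379·√285/√0.980984 = -2.3505.
df = n − 2 = 285.
Two-sided p ≈ 0.0194, which is < 0.05, so reject H₀.
There is evidence of a linear association between class size and test score.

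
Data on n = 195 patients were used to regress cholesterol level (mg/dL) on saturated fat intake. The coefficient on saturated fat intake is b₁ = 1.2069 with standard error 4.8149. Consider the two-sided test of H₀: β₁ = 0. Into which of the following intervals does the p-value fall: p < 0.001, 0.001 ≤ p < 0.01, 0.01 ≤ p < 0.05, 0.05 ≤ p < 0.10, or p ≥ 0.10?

p ≥ 0.10

t = 1.2069 / 4.8149 = 0.251.
df = n − 2 = 195 − 2 = 193.
Two-sided p = 2·P(T_{193} > |t|) ≈ 0.8023.
So p ≥ 0.10.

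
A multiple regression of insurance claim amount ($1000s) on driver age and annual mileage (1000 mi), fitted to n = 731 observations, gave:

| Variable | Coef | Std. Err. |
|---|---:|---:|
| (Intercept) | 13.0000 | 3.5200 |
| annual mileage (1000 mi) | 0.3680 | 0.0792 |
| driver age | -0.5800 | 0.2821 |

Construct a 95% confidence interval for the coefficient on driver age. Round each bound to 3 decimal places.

Read off: b = -0.5800, SE = 0.2821 for driver age.
df = n − k − 1 = 731 − 2 − 1 = 728.
t* = t_{0.025, 728} = 1.963228.
Margin = t* × SE = 1.963228 × 0.2821 = 0.55383.
CI: -0.5800 ± 0.55383 → (-1.134, -0.026).

(-1.134, -0.026)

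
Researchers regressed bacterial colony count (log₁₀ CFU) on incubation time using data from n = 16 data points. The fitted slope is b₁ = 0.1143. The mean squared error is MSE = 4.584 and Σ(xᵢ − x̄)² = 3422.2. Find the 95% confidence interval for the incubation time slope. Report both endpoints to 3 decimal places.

SE(b₁) = √(MSE/Sₓₓ) = √(4.584/3422.2) = 0.036599.
df = n − 2 = 14.
t* = t_{0.025, 14} = 2.144787.
Margin = t* × SE = 2.144787 × 0.036599 = 0.07850.
CI: 0.1143 ± 0.07850 → (0.036, 0.193).
With 95% confidence, each one-unit increase in incubation time is associated with a change of between 0.036 and 0.193 log₁₀ CFU in bacterial colony count.

(0.036, 0.193)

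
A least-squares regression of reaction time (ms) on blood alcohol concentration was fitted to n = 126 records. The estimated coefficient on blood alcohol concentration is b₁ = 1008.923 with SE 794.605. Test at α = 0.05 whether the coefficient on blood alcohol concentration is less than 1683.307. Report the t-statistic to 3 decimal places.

H₀: β₁ = 1683.307 vs H₁: β₁ < 1683.307.
t = (b₁ − β₁⁰)/SE = (1008.923 − 1683.307) / 794.605 = -0.849.
df = n − 2 = 126 − 2 = 124.
One-sided p ≈ 0.1988, which is ≥ 0.05, so fail to reject H₀.
The data do not give significant evidence that the true slope on blood alcohol concentration is below 1683.307 ms per unit.

t = -0.849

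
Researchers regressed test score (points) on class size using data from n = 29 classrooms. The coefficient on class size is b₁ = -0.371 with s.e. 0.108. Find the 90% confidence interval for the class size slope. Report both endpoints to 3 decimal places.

df = n − 2 = 29 − 2 = 27.
t* = t_{0.05, 27} = 1.703288.
Margin = t* × SE = 1.703288 × 0.108 = 0.18396.
CI: -0.371 ± 0.18396 → (-0.555, -0.187).
With 90% confidence, each one-unit increase in class size is associated with a change of between -0.555 and -0.187 points in test score.

(-0.555, -0.187)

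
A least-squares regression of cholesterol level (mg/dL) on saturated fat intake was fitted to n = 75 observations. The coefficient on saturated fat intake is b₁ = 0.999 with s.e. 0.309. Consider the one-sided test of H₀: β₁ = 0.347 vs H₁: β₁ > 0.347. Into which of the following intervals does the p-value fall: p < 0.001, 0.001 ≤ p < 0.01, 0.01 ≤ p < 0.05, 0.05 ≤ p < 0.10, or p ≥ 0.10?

t = (0.999 − 0.347) / 0.309 = 2.110.
df = n − 2 = 75 − 2 = 73.
One-sided p = P(T_{73} > t) ≈ 0.0191.
So 0.01 ≤ p < 0.05.

0.01 ≤ p < 0.05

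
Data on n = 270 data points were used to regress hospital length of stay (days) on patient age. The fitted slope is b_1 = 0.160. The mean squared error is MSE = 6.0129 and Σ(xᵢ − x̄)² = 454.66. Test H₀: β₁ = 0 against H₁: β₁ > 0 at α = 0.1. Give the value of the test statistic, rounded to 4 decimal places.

t = 1.3913

SE(b_1) = √(MSE/Sₓₓ) = √(6.0129/454.66) = 0.115.
t = 0.160 / 0.115 = 1.3913.
df = n − 2 = 268.
One-sided p ≈ 0.0826, which is < 0.1, so reject H₀.
There is evidence that the true slope on patient age is positive.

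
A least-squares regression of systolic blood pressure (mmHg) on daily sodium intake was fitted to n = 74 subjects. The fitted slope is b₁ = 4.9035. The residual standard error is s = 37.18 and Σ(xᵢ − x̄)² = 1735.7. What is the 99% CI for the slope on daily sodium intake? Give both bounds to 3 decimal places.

(2.542, 7.265)

SE(b₁) = s/√Sₓₓ = 37.18/√1735.7 = 0.892426.
df = n − 2 = 72.
t* = t_{0.005, 72} = 2.645852.
Margin = t* × SE = 2.645852 × 0.892426 = 2.36123.
CI: 4.9035 ± 2.36123 → (2.542, 7.265).
With 99% confidence, each one-unit increase in daily sodium intake is associated with a change of between 2.542 and 7.265 mmHg in systolic blood pressure.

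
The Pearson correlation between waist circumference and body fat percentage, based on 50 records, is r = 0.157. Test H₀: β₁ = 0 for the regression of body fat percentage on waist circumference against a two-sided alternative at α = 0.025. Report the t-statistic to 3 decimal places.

t = r·√(n − 2)/√(1 − r²) = 0.157·√48/√0.975351 = 1.101.
df = n − 2 = 48.
Two-sided p ≈ 0.2762, which is ≥ 0.025, so fail to reject H₀.
The data do not give significant evidence of a linear association between waist circumference and body fat percentage.

t = 1.101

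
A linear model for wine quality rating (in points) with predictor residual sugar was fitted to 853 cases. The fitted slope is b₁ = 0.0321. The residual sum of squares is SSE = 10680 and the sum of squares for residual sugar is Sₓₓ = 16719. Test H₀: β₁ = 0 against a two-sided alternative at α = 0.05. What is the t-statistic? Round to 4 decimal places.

MSE = SSE/(n − 2) = 10680/851 = 12.5499.
SE(b₁) = √(MSE/Sₓₓ) = √(12.5499/16719) = 0.0273978.
t = 0.0321 / 0.0273978 = 1.1716.
df = n − 2 = 851.
Two-sided p ≈ 0.2417, which is ≥ 0.05, so fail to reject H₀.
The data do not give significant evidence of an association between residual sugar and wine quality rating.

t = 1.1716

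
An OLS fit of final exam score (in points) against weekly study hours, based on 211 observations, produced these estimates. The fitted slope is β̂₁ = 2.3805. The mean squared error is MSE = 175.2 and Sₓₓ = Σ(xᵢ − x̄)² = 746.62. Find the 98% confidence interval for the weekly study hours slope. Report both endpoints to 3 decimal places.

SE(β̂₁) = √(MSE/Sₓₓ) = √(175.2/746.62) = 0.484415.
df = n − 2 = 209.
t* = t_{0.01, 209} = 2.344322.
Margin = t* × SE = 2.344322 × 0.484415 = 1.13562.
CI: 2.3805 ± 1.13562 → (1.245, 3.516).
With 98% confidence, each one-unit increase in weekly study hours is associated with a change of between 1.245 and 3.516 points in final exam score.

(1.245, 3.516)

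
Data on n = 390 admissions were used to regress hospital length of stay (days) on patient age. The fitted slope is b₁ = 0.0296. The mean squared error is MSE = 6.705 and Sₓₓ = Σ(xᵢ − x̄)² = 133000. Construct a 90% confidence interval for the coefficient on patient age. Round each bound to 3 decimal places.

SE(b₁) = √(MSE/Sₓₓ) = √(6.705/133000) = 0.00710025.
df = n − 2 = 388.
t* = t_{0.05, 388} = 1.64879.
Margin = t* × SE = 1.64879 × 0.00710025 = 0.01171.
CI: 0.0296 ± 0.01171 → (0.018, 0.041).
With 90% confidence, each one-unit increase in patient age is associated with a change of between 0.018 and 0.041 days in hospital length of stay.

(0.018, 0.041)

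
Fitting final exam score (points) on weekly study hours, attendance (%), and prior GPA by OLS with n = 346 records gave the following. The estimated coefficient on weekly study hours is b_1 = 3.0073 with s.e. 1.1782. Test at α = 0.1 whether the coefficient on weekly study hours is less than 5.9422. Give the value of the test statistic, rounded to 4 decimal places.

t = -2.4910

H₀: β₁ = 5.9422 vs H₁: β₁ < 5.9422.
t = (b_1 − β₁⁰)/SE = (3.0073 − 5.9422) / 1.1782 = -2.4910.
df = n − k − 1 = 346 − 3 − 1 = 342.
One-sided p ≈ 0.0066, which is < 0.1, so reject H₀.
There is evidence that the true slope on weekly study hours is below 5.9422 points per unit, holding the other predictors fixed.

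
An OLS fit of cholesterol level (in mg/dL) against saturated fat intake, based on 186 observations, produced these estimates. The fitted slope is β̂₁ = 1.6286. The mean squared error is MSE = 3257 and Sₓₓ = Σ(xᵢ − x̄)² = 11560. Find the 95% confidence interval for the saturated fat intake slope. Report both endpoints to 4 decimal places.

(0.5814, 2.6758)

SE(β̂₁) = √(MSE/Sₓₓ) = √(3257/11560) = 0.530799.
df = n − 2 = 184.
t* = t_{0.025, 184} = 1.972941.
Margin = t* × SE = 1.972941 × 0.530799 = 1.047235.
CI: 1.6286 ± 1.047235 → (0.5814, 2.6758).
With 95% confidence, each one-unit increase in saturated fat intake is associated with a change of between 0.5814 and 2.6758 mg/dL in cholesterol level.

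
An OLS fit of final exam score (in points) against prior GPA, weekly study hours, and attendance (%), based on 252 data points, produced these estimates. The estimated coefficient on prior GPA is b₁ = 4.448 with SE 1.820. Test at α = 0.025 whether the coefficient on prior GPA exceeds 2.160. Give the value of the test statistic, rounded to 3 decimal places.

t = 1.257

H₀: β₁ = 2.160 vs H₁: β₁ > 2.160.
t = (b₁ − β₁⁰)/SE = (4.448 − 2.160) / 1.820 = 1.257.
df = n − k − 1 = 252 − 3 − 1 = 248.
One-sided p ≈ 0.1049, which is ≥ 0.025, so fail to reject H₀.
The data do not give significant evidence that the true slope on prior GPA exceeds 2.160 points per unit, holding the other predictors fixed.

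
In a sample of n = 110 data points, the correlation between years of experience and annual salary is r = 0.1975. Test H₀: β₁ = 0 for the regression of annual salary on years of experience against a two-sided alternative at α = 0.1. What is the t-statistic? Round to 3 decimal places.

t = r·√(n − 2)/√(1 − r²) = 0.1975·√108/√0.960994 = 2.094.
df = n − 2 = 108.
Two-sided p ≈ 0.0386, which is < 0.1, so reject H₀.
There is evidence of a linear association between years of experience and annual salary.

t = 2.094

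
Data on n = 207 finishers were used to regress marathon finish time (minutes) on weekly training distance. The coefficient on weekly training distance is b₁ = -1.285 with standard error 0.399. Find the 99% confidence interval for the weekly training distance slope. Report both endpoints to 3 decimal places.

(-2.322, -0.248)

df = n − 2 = 207 − 2 = 205.
t* = t_{0.005, 205} = 2.600024.
Margin = t* × SE = 2.600024 × 0.399 = 1.03741.
CI: -1.285 ± 1.03741 → (-2.322, -0.248).
With 99% confidence, each one-unit increase in weekly training distance is associated with a change of between -2.322 and -0.248 minutes in marathon finish time.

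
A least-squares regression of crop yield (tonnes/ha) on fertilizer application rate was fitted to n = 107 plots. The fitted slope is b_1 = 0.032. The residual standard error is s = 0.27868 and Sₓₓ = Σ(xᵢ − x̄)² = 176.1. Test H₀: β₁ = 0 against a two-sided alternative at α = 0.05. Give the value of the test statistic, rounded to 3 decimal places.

t = 1.524

SE(b_1) = s/√Sₓₓ = 0.27868/√176.1 = 0.0210003.
t = 0.032 / 0.0210003 = 1.524.
df = n − 2 = 105.
Two-sided p ≈ 0.1306, which is ≥ 0.05, so fail to reject H₀.
The data do not give significant evidence of an association between fertilizer application rate and crop yield.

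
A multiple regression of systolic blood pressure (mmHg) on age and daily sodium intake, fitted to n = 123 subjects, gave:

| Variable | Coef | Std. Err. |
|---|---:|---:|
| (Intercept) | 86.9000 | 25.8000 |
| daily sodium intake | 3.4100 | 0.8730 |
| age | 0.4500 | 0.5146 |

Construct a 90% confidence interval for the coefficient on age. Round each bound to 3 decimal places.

Read off: b = 0.4500, SE = 0.5146 for age.
df = n − k − 1 = 123 − 2 − 1 = 120.
t* = t_{0.05, 120} = 1.657651.
Margin = t* × SE = 1.657651 × 0.5146 = 0.85303.
CI: 0.4500 ± 0.85303 → (-0.403, 1.303).

(-0.403, 1.303)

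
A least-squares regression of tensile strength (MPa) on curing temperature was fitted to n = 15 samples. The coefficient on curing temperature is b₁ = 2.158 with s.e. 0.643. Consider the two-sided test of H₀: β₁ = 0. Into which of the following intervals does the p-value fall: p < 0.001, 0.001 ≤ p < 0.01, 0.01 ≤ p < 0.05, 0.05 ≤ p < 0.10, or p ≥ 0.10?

t = 2.158 / 0.643 = 3.356.
df = n − 2 = 15 − 2 = 13.
Two-sided p = 2·P(T_{13} > |t|) ≈ 0.0052.
So 0.001 ≤ p < 0.01.

0.001 ≤ p < 0.01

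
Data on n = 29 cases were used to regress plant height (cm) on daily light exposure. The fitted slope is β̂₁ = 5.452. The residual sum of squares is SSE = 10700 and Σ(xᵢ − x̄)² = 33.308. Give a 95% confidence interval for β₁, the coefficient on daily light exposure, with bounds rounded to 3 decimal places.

MSE = SSE/(n − 2) = 10700/27 = 396.296.
SE(β̂₁) = √(MSE/Sₓₓ) = √(396.296/33.308) = 3.44934.
df = n − 2 = 27.
t* = t_{0.025, 27} = 2.051831.
Margin = t* × SE = 2.051831 × 3.44934 = 7.07746.
CI: 5.452 ± 7.07746 → (-1.625, 12.529).
With 95% confidence, each one-unit increase in daily light exposure is associated with a change of between -1.625 and 12.529 cm in plant height.

(-1.625, 12.529)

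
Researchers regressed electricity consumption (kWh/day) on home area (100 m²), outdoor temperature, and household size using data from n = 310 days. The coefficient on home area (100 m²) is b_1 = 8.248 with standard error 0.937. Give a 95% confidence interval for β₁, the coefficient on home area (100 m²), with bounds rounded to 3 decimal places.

(6.404, 10.092)

df = n − k − 1 = 310 − 3 − 1 = 306.
t* = t_{0.025, 306} = 1.967747.
Margin = t* × SE = 1.967747 × 0.937 = 1.84378.
CI: 8.248 ± 1.84378 → (6.404, 10.092).
With 95% confidence, each one-unit increase in home area (100 m²) is associated with a change of between 6.404 and 10.092 kWh/day in electricity consumption, holding the other predictors fixed.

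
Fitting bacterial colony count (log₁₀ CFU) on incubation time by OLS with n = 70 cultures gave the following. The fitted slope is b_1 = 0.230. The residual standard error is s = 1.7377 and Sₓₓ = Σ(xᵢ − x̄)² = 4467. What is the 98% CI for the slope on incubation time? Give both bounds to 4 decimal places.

(0.1681, 0.2919)

SE(b_1) = s/√Sₓₓ = 1.7377/√4467 = 0.0259996.
df = n − 2 = 68.
t* = t_{0.01, 68} = 2.382446.
Margin = t* × SE = 2.382446 × 0.0259996 = 0.061943.
CI: 0.230 ± 0.061943 → (0.1681, 0.2919).
With 98% confidence, each one-unit increase in incubation time is associated with a change of between 0.1681 and 0.2919 log₁₀ CFU in bacterial colony count.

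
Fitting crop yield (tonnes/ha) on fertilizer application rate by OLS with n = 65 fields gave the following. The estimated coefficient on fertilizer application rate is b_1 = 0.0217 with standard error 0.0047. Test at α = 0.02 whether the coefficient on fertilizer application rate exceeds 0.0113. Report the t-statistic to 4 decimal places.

t = 2.2128

H₀: β₁ = 0.0113 vs H₁: β₁ > 0.0113.
t = (b_1 − β₁⁰)/SE = (0.0217 − 0.0113) / 0.0047 = 2.2128.
df = n − 2 = 65 − 2 = 63.
One-sided p ≈ 0.0153, which is < 0.02, so reject H₀.
There is evidence that the true slope on fertilizer application rate exceeds 0.0113 tonnes/ha per unit.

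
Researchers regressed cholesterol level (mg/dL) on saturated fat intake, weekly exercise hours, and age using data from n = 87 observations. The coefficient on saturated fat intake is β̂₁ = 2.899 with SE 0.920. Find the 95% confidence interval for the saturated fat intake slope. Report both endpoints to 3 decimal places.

(1.069, 4.729)

df = n − k − 1 = 87 − 3 − 1 = 83.
t* = t_{0.025, 83} = 1.98896.
Margin = t* × SE = 1.98896 × 0.920 = 1.82984.
CI: 2.899 ± 1.82984 → (1.069, 4.729).
With 95% confidence, each one-unit increase in saturated fat intake is associated with a change of between 1.069 and 4.729 mg/dL in cholesterol level, holding the other predictors fixed.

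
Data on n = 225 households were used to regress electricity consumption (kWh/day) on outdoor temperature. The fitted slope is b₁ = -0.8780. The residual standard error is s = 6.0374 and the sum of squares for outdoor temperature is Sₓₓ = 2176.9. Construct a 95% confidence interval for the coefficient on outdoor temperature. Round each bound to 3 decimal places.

SE(b₁) = s/√Sₓₓ = 6.0374/√2176.9 = 0.129399.
df = n − 2 = 223.
t* = t_{0.025, 223} = 1.970659.
Margin = t* × SE = 1.970659 × 0.129399 = 0.25500.
CI: -0.8780 ± 0.25500 → (-1.133, -0.623).
With 95% confidence, each one-unit increase in outdoor temperature is associated with a change of between -1.133 and -0.623 kWh/day in electricity consumption.

(-1.133, -0.623)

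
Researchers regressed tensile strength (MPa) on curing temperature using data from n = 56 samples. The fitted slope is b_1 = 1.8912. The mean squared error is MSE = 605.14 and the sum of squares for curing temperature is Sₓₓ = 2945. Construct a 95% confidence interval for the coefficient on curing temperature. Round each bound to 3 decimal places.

SE(b_1) = √(MSE/Sₓₓ) = √(605.14/2945) = 0.4533.
df = n − 2 = 54.
t* = t_{0.025, 54} = 2.004879.
Margin = t* × SE = 2.004879 × 0.4533 = 0.90881.
CI: 1.8912 ± 0.90881 → (0.982, 2.800).
With 95% confidence, each one-unit increase in curing temperature is associated with a change of between 0.982 and 2.800 MPa in tensile strength.

(0.982, 2.800)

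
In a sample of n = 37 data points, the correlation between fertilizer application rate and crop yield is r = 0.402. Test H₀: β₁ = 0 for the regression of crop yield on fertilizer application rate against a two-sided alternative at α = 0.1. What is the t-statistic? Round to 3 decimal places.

t = r·√(n − 2)/√(1 − r²) = 0.402·√35/√0.838396 = 2.597.
df = n − 2 = 35.
Two-sided p ≈ 0.0136, which is < 0.1, so reject H₀.
There is evidence of a linear association between fertilizer application rate and crop yield.

t = 2.597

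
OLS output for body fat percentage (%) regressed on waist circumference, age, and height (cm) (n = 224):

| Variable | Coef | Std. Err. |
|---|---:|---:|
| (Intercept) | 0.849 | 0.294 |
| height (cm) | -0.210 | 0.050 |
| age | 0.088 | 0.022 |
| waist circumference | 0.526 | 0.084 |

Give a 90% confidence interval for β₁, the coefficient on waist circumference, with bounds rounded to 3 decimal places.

(0.387, 0.665)

Read off: b = 0.526, SE = 0.084 for waist circumference.
df = n − k − 1 = 224 − 3 − 1 = 220.
t* = t_{0.05, 220} = 1.651809.
Margin = t* × SE = 1.651809 × 0.084 = 0.13875.
CI: 0.526 ± 0.13875 → (0.387, 0.665).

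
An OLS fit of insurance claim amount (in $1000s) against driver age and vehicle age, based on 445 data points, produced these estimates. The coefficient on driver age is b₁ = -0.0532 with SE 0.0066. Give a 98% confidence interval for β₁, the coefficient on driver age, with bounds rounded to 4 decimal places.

df = n − k − 1 = 445 − 2 − 1 = 442.
t* = t_{0.01, 442} = 2.334814.
Margin = t* × SE = 2.334814 × 0.0066 = 0.015410.
CI: -0.0532 ± 0.015410 → (-0.0686, -0.0378).
With 98% confidence, each one-unit increase in driver age is associated with a change of between -0.0686 and -0.0378 $1000s in insurance claim amount, holding the other predictors fixed.

(-0.0686, -0.0378)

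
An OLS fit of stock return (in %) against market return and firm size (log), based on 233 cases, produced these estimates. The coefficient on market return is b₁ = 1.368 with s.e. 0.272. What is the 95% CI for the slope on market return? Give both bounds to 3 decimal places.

(0.832, 1.904)

df = n − k − 1 = 233 − 2 − 1 = 230.
t* = t_{0.025, 230} = 1.970332.
Margin = t* × SE = 1.970332 × 0.272 = 0.53593.
CI: 1.368 ± 0.53593 → (0.832, 1.904).
With 95% confidence, each one-unit increase in market return is associated with a change of between 0.832 and 1.904 % in stock return, holding the other predictors fixed.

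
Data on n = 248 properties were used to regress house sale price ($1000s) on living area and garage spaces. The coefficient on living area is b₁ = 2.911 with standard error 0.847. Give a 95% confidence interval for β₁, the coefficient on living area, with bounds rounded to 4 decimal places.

df = n − k − 1 = 248 − 2 − 1 = 245.
t* = t_{0.025, 245} = 1.969694.
Margin = t* × SE = 1.969694 × 0.847 = 1.668331.
CI: 2.911 ± 1.668331 → (1.2427, 4.5793).
With 95% confidence, each one-unit increase in living area is associated with a change of between 1.2427 and 4.5793 $1000s in house sale price, holding the other predictors fixed.

(1.2427, 4.5793)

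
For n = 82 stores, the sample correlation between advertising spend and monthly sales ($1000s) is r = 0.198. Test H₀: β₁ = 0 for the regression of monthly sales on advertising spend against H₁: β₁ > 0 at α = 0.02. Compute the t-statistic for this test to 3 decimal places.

t = r·√(n − 2)/√(1 − r²) = 0.198·√80/√0.960796 = 1.807.
df = n − 2 = 80.
One-sided p ≈ 0.0373, which is ≥ 0.02, so fail to reject H₀.
The data do not give significant evidence of a linear association between advertising spend and monthly sales.

t = 1.807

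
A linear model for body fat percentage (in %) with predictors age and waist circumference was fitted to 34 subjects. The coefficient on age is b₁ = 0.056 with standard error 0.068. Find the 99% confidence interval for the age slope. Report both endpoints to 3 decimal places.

df = n − k − 1 = 34 − 2 − 1 = 31.
t* = t_{0.005, 31} = 2.744042.
Margin = t* × SE = 2.744042 × 0.068 = 0.18659.
CI: 0.056 ± 0.18659 → (-0.131, 0.243).
With 99% confidence, each one-unit increase in age is associated with a change of between -0.131 and 0.243 % in body fat percentage, holding the other predictors fixed.

(-0.131, 0.243)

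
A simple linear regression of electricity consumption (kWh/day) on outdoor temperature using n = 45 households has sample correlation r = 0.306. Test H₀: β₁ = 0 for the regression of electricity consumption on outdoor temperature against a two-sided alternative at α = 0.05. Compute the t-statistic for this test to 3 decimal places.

t = r·√(n − 2)/√(1 − r²) = 0.306·√43/√0.906364 = 2.108.
df = n − 2 = 43.
Two-sided p ≈ 0.0409, which is < 0.05, so reject H₀.
There is evidence of a linear association between outdoor temperature and electricity consumption.

t = 2.108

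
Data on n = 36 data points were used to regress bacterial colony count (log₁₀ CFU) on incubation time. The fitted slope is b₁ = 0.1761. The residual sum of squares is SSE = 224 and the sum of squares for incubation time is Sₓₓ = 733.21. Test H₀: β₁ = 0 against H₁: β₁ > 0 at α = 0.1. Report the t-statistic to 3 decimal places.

MSE = SSE/(n − 2) = 224/34 = 6.58824.
SE(b₁) = √(MSE/Sₓₓ) = √(6.58824/733.21) = 0.0947917.
t = 0.1761 / 0.0947917 = 1.858.
df = n − 2 = 34.
One-sided p ≈ 0.0359, which is < 0.1, so reject H₀.
There is evidence that the true slope on incubation time is positive.

t = 1.858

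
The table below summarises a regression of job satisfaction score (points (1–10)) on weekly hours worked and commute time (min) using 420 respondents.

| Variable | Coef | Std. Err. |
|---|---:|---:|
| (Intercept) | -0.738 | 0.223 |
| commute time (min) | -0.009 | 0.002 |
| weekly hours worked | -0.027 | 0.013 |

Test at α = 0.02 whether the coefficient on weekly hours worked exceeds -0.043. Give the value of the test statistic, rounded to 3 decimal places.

t = 1.231

Read off: b = -0.027, SE = 0.013 for weekly hours worked.
H₀: β₁ = -0.043 vs H₁: β₁ > -0.043.
t = (-0.027 − (-0.043)) / 0.013 = 1.231.
df = n − k − 1 = 420 − 2 − 1 = 417.
One-sided p ≈ 0.1096, which is ≥ 0.02, so fail to reject H₀.
The data do not give significant evidence that the true slope on weekly hours worked exceeds -0.043 points (1–10) per unit, holding the other predictors fixed.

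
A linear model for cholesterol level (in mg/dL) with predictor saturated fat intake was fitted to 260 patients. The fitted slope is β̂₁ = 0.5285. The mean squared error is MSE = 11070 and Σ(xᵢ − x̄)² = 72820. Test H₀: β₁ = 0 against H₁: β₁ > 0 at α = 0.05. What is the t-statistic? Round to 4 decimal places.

SE(β̂₁) = √(MSE/Sₓₓ) = √(11070/72820) = 0.389896.
t = 0.5285 / 0.389896 = 1.3555.
df = n − 2 = 258.
One-sided p ≈ 0.0882, which is ≥ 0.05, so fail to reject H₀.
The data do not give significant evidence that the true slope on saturated fat intake is positive.

t = 1.3555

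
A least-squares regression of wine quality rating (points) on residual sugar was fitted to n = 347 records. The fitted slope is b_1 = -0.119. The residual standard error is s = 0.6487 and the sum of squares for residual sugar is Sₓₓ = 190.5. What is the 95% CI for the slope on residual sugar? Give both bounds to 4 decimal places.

(-0.2114, -0.0266)

SE(b_1) = s/√Sₓₓ = 0.6487/√190.5 = 0.0469998.
df = n − 2 = 345.
t* = t_{0.025, 345} = 1.966864.
Margin = t* × SE = 1.966864 × 0.0469998 = 0.092442.
CI: -0.119 ± 0.092442 → (-0.2114, -0.0266).
With 95% confidence, each one-unit increase in residual sugar is associated with a change of between -0.2114 and -0.0266 points in wine quality rating.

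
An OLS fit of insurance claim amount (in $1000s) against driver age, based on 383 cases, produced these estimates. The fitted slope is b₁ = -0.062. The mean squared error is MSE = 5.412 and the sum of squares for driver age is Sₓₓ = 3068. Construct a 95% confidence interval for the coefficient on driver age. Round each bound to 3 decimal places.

SE(b₁) = √(MSE/Sₓₓ) = √(5.412/3068) = 0.0420002.
df = n − 2 = 381.
t* = t_{0.025, 381} = 1.96621.
Margin = t* × SE = 1.96621 × 0.0420002 = 0.08258.
CI: -0.062 ± 0.08258 → (-0.145, 0.021).
With 95% confidence, each one-unit increase in driver age is associated with a change of between -0.145 and 0.021 $1000s in insurance claim amount.

(-0.145, 0.021)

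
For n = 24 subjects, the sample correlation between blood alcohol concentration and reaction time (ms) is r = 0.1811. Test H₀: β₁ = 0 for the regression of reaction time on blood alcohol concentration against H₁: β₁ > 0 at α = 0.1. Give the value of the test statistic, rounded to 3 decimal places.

t = 0.864

t = r·√(n − 2)/√(1 − r²) = 0.1811·√22/√0.967203 = 0.864.
df = n − 2 = 22.
One-sided p ≈ 0.1985, which is ≥ 0.1, so fail to reject H₀.
The data do not give significant evidence of a linear association between blood alcohol concentration and reaction time.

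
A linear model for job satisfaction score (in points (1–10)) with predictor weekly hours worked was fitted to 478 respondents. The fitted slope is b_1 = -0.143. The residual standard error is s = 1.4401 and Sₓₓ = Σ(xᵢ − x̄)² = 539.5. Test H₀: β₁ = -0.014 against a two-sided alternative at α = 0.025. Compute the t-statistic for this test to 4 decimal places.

SE(b_1) = s/√Sₓₓ = 1.4401/√539.5 = 0.0620007.
t = (-0.143 − (-0.014)) / 0.0620007 = -2.0806.
df = n − 2 = 476.
Two-sided p ≈ 0.0380, which is ≥ 0.025, so fail to reject H₀.
The data are consistent with a true slope of -0.014 points (1–10) per unit of weekly hours worked.

t = -2.0806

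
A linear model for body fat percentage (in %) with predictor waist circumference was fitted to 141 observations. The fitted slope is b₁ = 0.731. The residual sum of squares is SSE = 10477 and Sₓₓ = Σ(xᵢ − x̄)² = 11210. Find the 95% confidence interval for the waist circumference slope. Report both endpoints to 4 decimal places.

MSE = SSE/(n − 2) = 10477/139 = 75.3741.
SE(b₁) = √(MSE/Sₓₓ) = √(75.3741/11210) = 0.0819989.
df = n − 2 = 139.
t* = t_{0.025, 139} = 1.977178.
Margin = t* × SE = 1.977178 × 0.0819989 = 0.162126.
CI: 0.731 ± 0.162126 → (0.5689, 0.8931).
With 95% confidence, each one-unit increase in waist circumference is associated with a change of between 0.5689 and 0.8931 % in body fat percentage.

(0.5689, 0.8931)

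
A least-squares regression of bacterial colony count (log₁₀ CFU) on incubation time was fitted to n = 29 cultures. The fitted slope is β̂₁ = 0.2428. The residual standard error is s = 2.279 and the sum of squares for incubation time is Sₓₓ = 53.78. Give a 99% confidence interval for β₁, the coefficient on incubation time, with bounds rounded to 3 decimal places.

SE(β̂₁) = s/√Sₓₓ = 2.279/√53.78 = 0.310766.
df = n − 2 = 27.
t* = t_{0.005, 27} = 2.770683.
Margin = t* × SE = 2.770683 × 0.310766 = 0.86103.
CI: 0.2428 ± 0.86103 → (-0.618, 1.104).
With 99% confidence, each one-unit increase in incubation time is associated with a change of between -0.618 and 1.104 log₁₀ CFU in bacterial colony count.

(-0.618, 1.104)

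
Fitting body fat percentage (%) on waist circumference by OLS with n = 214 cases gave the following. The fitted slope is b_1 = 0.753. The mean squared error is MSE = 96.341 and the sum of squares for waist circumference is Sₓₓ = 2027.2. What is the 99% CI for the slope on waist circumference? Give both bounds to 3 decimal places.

SE(b_1) = √(MSE/Sₓₓ) = √(96.341/2027.2) = 0.218.
df = n − 2 = 212.
t* = t_{0.005, 212} = 2.599218.
Margin = t* × SE = 2.599218 × 0.218 = 0.56663.
CI: 0.753 ± 0.56663 → (0.186, 1.320).
With 99% confidence, each one-unit increase in waist circumference is associated with a change of between 0.186 and 1.320 % in body fat percentage.

(0.186, 1.320)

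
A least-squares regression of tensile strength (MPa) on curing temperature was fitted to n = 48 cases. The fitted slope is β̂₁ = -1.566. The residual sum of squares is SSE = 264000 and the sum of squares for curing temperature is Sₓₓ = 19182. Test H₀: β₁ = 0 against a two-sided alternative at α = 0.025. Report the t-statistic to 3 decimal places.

t = -2.863

MSE = SSE/(n − 2) = 264000/46 = 5739.13.
SE(β̂₁) = √(MSE/Sₓₓ) = √(5739.13/19182) = 0.546986.
t = -1.566 / 0.546986 = -2.863.
df = n − 2 = 46.
Two-sided p ≈ 0.0063, which is < 0.025, so reject H₀.
There is evidence that curing temperature is associated with tensile strength.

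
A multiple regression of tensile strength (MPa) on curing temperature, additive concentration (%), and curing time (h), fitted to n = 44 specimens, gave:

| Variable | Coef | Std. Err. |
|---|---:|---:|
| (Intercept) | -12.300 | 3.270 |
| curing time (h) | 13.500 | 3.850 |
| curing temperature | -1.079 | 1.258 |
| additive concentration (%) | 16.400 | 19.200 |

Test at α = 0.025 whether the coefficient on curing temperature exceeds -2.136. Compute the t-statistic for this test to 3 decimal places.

Read off: b = -1.079, SE = 1.258 for curing temperature.
H₀: β₁ = -2.136 vs H₁: β₁ > -2.136.
t = (-1.079 − (-2.136)) / 1.258 = 0.840.
df = n − k − 1 = 44 − 3 − 1 = 40.
One-sided p ≈ 0.2029, which is ≥ 0.025, so fail to reject H₀.
The data do not give significant evidence that the true slope on curing temperature exceeds -2.136 MPa per unit, holding the other predictors fixed.

t = 0.840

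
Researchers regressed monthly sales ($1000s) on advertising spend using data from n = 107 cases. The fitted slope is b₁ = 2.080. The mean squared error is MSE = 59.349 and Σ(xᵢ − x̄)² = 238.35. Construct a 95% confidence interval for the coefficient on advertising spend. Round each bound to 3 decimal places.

(1.091, 3.069)

SE(b₁) = √(MSE/Sₓₓ) = √(59.349/238.35) = 0.498998.
df = n − 2 = 105.
t* = t_{0.025, 105} = 1.982815.
Margin = t* × SE = 1.982815 × 0.498998 = 0.98942.
CI: 2.080 ± 0.98942 → (1.091, 3.069).
With 95% confidence, each one-unit increase in advertising spend is associated with a change of between 1.091 and 3.069 $1000s in monthly sales.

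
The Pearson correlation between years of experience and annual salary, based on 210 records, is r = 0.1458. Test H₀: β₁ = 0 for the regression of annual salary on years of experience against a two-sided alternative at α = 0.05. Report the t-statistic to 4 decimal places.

t = r·√(n − 2)/√(1 − r²) = 0.1458·√208/√0.978742 = 2.1255.
df = n − 2 = 208.
Two-sided p ≈ 0.0347, which is < 0.05, so reject H₀.
There is evidence of a linear association between years of experience and annual salary.

t = 2.1255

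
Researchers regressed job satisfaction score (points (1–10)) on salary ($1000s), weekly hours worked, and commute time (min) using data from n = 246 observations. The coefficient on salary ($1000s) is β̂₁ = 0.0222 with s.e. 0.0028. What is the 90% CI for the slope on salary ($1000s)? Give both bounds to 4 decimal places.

(0.0176, 0.0268)

df = n − k − 1 = 246 − 3 − 1 = 242.
t* = t_{0.05, 242} = 1.651175.
Margin = t* × SE = 1.651175 × 0.0028 = 0.004623.
CI: 0.0222 ± 0.004623 → (0.0176, 0.0268).
With 90% confidence, each one-unit increase in salary ($1000s) is associated with a change of between 0.0176 and 0.0268 points (1–10) in job satisfaction score, holding the other predictors fixed.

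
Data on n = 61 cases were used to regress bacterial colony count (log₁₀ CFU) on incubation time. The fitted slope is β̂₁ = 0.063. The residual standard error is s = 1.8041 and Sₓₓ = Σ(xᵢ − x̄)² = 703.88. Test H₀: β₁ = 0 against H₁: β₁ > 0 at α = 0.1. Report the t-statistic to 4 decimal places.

t = 0.9265

SE(β̂₁) = s/√Sₓₓ = 1.8041/√703.88 = 0.0680004.
t = 0.063 / 0.0680004 = 0.9265.
df = n − 2 = 59.
One-sided p ≈ 0.1790, which is ≥ 0.1, so fail to reject H₀.
The data do not give significant evidence that the true slope on incubation time is positive.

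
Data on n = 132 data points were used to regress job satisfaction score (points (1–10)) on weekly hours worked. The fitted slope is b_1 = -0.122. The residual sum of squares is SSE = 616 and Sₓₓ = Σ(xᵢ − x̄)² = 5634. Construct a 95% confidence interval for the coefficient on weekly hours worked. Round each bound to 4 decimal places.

MSE = SSE/(n − 2) = 616/130 = 4.73846.
SE(b_1) = √(MSE/Sₓₓ) = √(4.73846/5634) = 0.0290008.
df = n − 2 = 130.
t* = t_{0.025, 130} = 1.97838.
Margin = t* × SE = 1.97838 × 0.0290008 = 0.057375.
CI: -0.122 ± 0.057375 → (-0.1794, -0.0646).
With 95% confidence, each one-unit increase in weekly hours worked is associated with a change of between -0.1794 and -0.0646 points (1–10) in job satisfaction score.

(-0.1794, -0.0646)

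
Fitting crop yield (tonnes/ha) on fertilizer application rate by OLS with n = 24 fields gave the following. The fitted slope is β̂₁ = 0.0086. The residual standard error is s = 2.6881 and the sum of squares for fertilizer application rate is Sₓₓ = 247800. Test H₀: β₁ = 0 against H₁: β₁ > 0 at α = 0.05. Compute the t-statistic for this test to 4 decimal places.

SE(β̂₁) = s/√Sₓₓ = 2.6881/√247800 = 0.00540001.
t = 0.0086 / 0.00540001 = 1.5926.
df = n − 2 = 22.
One-sided p ≈ 0.0628, which is ≥ 0.05, so fail to reject H₀.
The data do not give significant evidence that the true slope on fertilizer application rate is positive.

t = 1.5926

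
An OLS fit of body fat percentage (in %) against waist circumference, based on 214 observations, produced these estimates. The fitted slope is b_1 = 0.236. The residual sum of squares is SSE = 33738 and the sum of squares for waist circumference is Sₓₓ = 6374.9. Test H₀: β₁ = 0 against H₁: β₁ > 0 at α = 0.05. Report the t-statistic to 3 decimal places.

MSE = SSE/(n − 2) = 33738/212 = 159.142.
SE(b_1) = √(MSE/Sₓₓ) = √(159.142/6374.9) = 0.157999.
t = 0.236 / 0.157999 = 1.494.
df = n − 2 = 212.
One-sided p ≈ 0.0684, which is ≥ 0.05, so fail to reject H₀.
The data do not give significant evidence that the true slope on waist circumference is positive.

t = 1.494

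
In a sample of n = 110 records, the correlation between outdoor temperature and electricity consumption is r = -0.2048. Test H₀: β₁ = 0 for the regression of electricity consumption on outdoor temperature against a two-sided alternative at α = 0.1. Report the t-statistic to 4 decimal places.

t = -2.1744

t = r·√(n − 2)/√(1 − r²) = -0.2048·√108/√0.958057 = -2.1744.
df = n − 2 = 108.
Two-sided p ≈ 0.0319, which is < 0.1, so reject H₀.
There is evidence of a linear association between outdoor temperature and electricity consumption.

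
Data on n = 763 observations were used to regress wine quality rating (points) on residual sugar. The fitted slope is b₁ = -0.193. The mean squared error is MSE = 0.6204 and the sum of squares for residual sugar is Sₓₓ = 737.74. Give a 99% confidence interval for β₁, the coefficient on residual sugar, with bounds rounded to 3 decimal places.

SE(b₁) = √(MSE/Sₓₓ) = √(0.6204/737.74) = 0.0289991.
df = n − 2 = 761.
t* = t_{0.005, 761} = 2.582305.
Margin = t* × SE = 2.582305 × 0.0289991 = 0.07488.
CI: -0.193 ± 0.07488 → (-0.268, -0.118).
With 99% confidence, each one-unit increase in residual sugar is associated with a change of between -0.268 and -0.118 points in wine quality rating.

(-0.268, -0.118)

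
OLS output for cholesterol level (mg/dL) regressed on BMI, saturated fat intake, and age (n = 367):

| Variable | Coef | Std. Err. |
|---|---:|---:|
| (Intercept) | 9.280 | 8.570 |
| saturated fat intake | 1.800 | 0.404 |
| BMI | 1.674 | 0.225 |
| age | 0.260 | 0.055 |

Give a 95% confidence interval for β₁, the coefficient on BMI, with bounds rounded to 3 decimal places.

Read off: b = 1.674, SE = 0.225 for BMI.
df = n − k − 1 = 367 − 3 − 1 = 363.
t* = t_{0.025, 363} = 1.966521.
Margin = t* × SE = 1.966521 × 0.225 = 0.44247.
CI: 1.674 ± 0.44247 → (1.232, 2.116).

(1.232, 2.116)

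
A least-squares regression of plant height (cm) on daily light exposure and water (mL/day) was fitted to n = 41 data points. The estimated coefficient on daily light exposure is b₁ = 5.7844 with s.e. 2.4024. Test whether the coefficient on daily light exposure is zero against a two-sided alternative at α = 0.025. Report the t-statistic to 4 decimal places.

t = 2.4078

H₀: β₁ = 0 vs H₁: β₁ ≠ 0.
t = (b₁ − β₁⁰)/SE = 5.7844 / 2.4024 = 2.4078.
df = n − k − 1 = 41 − 2 − 1 = 38.
Two-sided p ≈ 0.0210, which is < 0.025, so reject H₀.
There is evidence that daily light exposure is associated with plant height, holding the other predictors fixed.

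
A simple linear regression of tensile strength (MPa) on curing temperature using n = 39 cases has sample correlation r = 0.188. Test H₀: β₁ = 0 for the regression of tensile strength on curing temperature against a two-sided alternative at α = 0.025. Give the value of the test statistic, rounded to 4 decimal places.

t = 1.1643

t = r·√(n − 2)/√(1 − r²) = 0.188·√37/√0.964656 = 1.1643.
df = n − 2 = 37.
Two-sided p ≈ 0.2517, which is ≥ 0.025, so fail to reject H₀.
The data do not give significant evidence of a linear association between curing temperature and tensile strength.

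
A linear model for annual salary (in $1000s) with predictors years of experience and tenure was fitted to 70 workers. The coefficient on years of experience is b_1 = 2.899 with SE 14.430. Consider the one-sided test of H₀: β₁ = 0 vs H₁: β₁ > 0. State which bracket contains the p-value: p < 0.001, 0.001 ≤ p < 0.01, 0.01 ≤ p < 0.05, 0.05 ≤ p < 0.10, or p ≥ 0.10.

t = 2.899 / 14.430 = 0.201.
df = n − k − 1 = 70 − 2 − 1 = 67.
One-sided p = P(T_{67} > t) ≈ 0.4207.
So p ≥ 0.10.

p ≥ 0.10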